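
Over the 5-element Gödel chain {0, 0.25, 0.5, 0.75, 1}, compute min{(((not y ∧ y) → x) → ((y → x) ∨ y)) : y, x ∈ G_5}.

The minimum is attained at y = 0.25, x = 0:
  not y: Gödel ¬ of 0.25 = 0 (operand ≠ 0)
  (not y ∧ y) = min(0, 0.25) = 0
  ((not y ∧ y) → x): 0 ≤ 0, so result = 1
  (y → x): 0.25 > 0, so result = 0
  ((y → x) ∨ y) = max(0, 0.25) = 0.25
  (((not y ∧ y) → x) → ((y → x) ∨ y)): 1 > 0.25, so result = 0.25
Checking all 25 assignments confirms none give a value below 0.25.

0.25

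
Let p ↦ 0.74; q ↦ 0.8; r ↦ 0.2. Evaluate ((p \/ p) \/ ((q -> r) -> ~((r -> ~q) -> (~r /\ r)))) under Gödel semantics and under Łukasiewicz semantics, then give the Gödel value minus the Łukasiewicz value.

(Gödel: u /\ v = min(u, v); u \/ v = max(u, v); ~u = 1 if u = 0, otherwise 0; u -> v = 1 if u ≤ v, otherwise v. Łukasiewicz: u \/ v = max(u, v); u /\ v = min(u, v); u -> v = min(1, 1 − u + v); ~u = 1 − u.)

-0.26

Gödel evaluation:
  (p \/ p) = max(0.74, 0.74) = 0.74
  (q -> r): 0.8 > 0.2, so result = 0.2
  ~q: Gödel ¬ of 0.8 = 0 (operand ≠ 0)
  (r -> ~q): 0.2 > 0, so result = 0
  ~r: Gödel ¬ of 0.2 = 0 (operand ≠ 0)
  (~r /\ r) = min(0, 0.2) = 0
  ((r -> ~q) -> (~r /\ r)): 0 ≤ 0, so result = 1
  ~((r -> ~q) -> (~r /\ r)): Gödel ¬ of 1 = 0 (operand ≠ 0)
  ((q -> r) -> ~((r -> ~q) -> (~r /\ r))): 0.2 > 0, so result = 0
  ((p \/ p) \/ ((q -> r) -> ~((r -> ~q) -> (~r /\ r)))) = max(0.74, 0) = 0.74
  Gödel value = 0.74
Łukasiewicz evaluation:
  (p \/ p) = max(0.74, 0.74) = 0.74
  (q -> r): min(1, 1 − 0.8 + 0.2) = 0.4
  ~q: Łukasiewicz ¬ gives 1 − 0.8 = 0.2
  (r -> ~q): min(1, 1 − 0.2 + 0.2) = 1
  ~r: Łukasiewicz ¬ gives 1 − 0.2 = 0.8
  (~r /\ r) = min(0.8, 0.2) = 0.2
  ((r -> ~q) -> (~r /\ r)): min(1, 1 − 1 + 0.2) = 0.2
  ~((r -> ~q) -> (~r /\ r)): Łukasiewicz ¬ gives 1 − 0.2 = 0.8
  ((q -> r) -> ~((r -> ~q) -> (~r /\ r))): min(1, 1 − 0.4 + 0.8) = 1
  ((p \/ p) \/ ((q -> r) -> ~((r -> ~q) -> (~r /\ r)))) = max(0.74, 1) = 1
  Łukasiewicz value = 1
Difference: 0.74 − 1 = -0.26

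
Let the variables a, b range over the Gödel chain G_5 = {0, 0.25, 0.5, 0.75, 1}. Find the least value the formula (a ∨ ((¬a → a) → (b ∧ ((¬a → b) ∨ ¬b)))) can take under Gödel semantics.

The minimum is attained at a = 0.25, b = 0:
  ¬a: Gödel ¬ of 0.25 = 0 (operand ≠ 0)
  (¬a → a): 0 ≤ 0.25, so result = 1
  ¬a: Gödel ¬ of 0.25 = 0 (operand ≠ 0)
  (¬a → b): 0 ≤ 0, so result = 1
  ¬b: Gödel ¬ of 0 = 1 (operand is 0)
  ((¬a → b) ∨ ¬b) = max(1, 1) = 1
  (b ∧ ((¬a → b) ∨ ¬b)) = min(0, 1) = 0
  ((¬a → a) → (b ∧ ((¬a → b) ∨ ¬b))): 1 > 0, so result = 0
  (a ∨ ((¬a → a) → (b ∧ ((¬a → b) ∨ ¬b)))) = max(0.25, 0) = 0.25
Checking all 25 assignments confirms none give a value below 0.25.

0.25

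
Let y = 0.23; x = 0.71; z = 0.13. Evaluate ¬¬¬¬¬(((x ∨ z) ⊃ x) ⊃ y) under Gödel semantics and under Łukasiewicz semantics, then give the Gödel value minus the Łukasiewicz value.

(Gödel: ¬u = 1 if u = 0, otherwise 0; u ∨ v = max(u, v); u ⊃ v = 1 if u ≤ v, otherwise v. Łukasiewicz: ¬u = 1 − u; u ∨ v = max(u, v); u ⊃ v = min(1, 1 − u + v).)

Gödel evaluation:
  (x ∨ z) = max(0.71, 0.13) = 0.71
  ((x ∨ z) ⊃ x): 0.71 ≤ 0.71, so result = 1
  (((x ∨ z) ⊃ x) ⊃ y): 1 > 0.23, so result = 0.23
  ¬(((x ∨ z) ⊃ x) ⊃ y): Gödel ¬ of 0.23 = 0 (operand ≠ 0)
  ¬¬(((x ∨ z) ⊃ x) ⊃ y): Gödel ¬ of 0 = 1 (operand is 0)
  ¬¬¬(((x ∨ z) ⊃ x) ⊃ y): Gödel ¬ of 1 = 0 (operand ≠ 0)
  ¬¬¬¬(((x ∨ z) ⊃ x) ⊃ y): Gödel ¬ of 0 = 1 (operand is 0)
  ¬¬¬¬¬(((x ∨ z) ⊃ x) ⊃ y): Gödel ¬ of 1 = 0 (operand ≠ 0)
  Gödel value = 0
Łukasiewicz evaluation:
  (x ∨ z) = max(0.71, 0.13) = 0.71
  ((x ∨ z) ⊃ x): min(1, 1 − 0.71 + 0.71) = 1
  (((x ∨ z) ⊃ x) ⊃ y): min(1, 1 − 1 + 0.23) = 0.23
  ¬(((x ∨ z) ⊃ x) ⊃ y): Łukasiewicz ¬ gives 1 − 0.23 = 0.77
  ¬¬(((x ∨ z) ⊃ x) ⊃ y): Łukasiewicz ¬ gives 1 − 0.77 = 0.23
  ¬¬¬(((x ∨ z) ⊃ x) ⊃ y): Łukasiewicz ¬ gives 1 − 0.23 = 0.77
  ¬¬¬¬(((x ∨ z) ⊃ x) ⊃ y): Łukasiewicz ¬ gives 1 − 0.77 = 0.23
  ¬¬¬¬¬(((x ∨ z) ⊃ x) ⊃ y): Łukasiewicz ¬ gives 1 − 0.23 = 0.77
  Łukasiewicz value = 0.77
Difference: 0 − 0.77 = -0.77

-0.77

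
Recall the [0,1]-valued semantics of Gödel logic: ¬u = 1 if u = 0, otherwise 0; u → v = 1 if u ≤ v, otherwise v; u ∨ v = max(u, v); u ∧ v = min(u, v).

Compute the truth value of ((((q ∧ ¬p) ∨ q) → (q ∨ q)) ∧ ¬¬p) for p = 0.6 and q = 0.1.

¬p: Gödel ¬ of 0.6 = 0 (operand ≠ 0)
(q ∧ ¬p) = min(0.1, 0) = 0
((q ∧ ¬p) ∨ q) = max(0, 0.1) = 0.1
(q ∨ q) = max(0.1, 0.1) = 0.1
(((q ∧ ¬p) ∨ q) → (q ∨ q)): 0.1 ≤ 0.1, so result = 1
¬p: Gödel ¬ of 0.6 = 0 (operand ≠ 0)
¬¬p: Gödel ¬ of 0 = 1 (operand is 0)
((((q ∧ ¬p) ∨ q) → (q ∨ q)) ∧ ¬¬p) = min(1, 1) = 1

1.00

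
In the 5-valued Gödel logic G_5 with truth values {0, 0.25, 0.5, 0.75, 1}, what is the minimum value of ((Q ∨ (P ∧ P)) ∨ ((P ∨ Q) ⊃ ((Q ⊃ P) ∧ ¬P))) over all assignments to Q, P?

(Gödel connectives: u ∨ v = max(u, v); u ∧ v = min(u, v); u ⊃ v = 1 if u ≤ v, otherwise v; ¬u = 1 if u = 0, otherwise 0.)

0.25

The minimum is attained at Q = 0, P = 0.25:
  (P ∧ P) = min(0.25, 0.25) = 0.25
  (Q ∨ (P ∧ P)) = max(0, 0.25) = 0.25
  (P ∨ Q) = max(0.25, 0) = 0.25
  (Q ⊃ P): 0 ≤ 0.25, so result = 1
  ¬P: Gödel ¬ of 0.25 = 0 (operand ≠ 0)
  ((Q ⊃ P) ∧ ¬P) = min(1, 0) = 0
  ((P ∨ Q) ⊃ ((Q ⊃ P) ∧ ¬P)): 0.25 > 0, so result = 0
  ((Q ∨ (P ∧ P)) ∨ ((P ∨ Q) ⊃ ((Q ⊃ P) ∧ ¬P))) = max(0.25, 0) = 0.25
Checking all 25 assignments confirms none give a value below 0.25.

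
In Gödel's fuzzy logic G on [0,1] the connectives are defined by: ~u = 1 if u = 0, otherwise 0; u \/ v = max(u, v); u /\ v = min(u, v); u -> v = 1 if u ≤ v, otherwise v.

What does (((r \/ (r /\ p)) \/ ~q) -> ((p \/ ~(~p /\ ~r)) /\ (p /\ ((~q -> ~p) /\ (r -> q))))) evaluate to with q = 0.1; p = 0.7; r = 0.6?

(r /\ p) = min(0.6, 0.7) = 0.6
(r \/ (r /\ p)) = max(0.6, 0.6) = 0.6
~q: Gödel ¬ of 0.1 = 0 (operand ≠ 0)
((r \/ (r /\ p)) \/ ~q) = max(0.6, 0) = 0.6
~p: Gödel ¬ of 0.7 = 0 (operand ≠ 0)
~r: Gödel ¬ of 0.6 = 0 (operand ≠ 0)
(~p /\ ~r) = min(0, 0) = 0
~(~p /\ ~r): Gödel ¬ of 0 = 1 (operand is 0)
(p \/ ~(~p /\ ~r)) = max(0.7, 1) = 1
~q: Gödel ¬ of 0.1 = 0 (operand ≠ 0)
~p: Gödel ¬ of 0.7 = 0 (operand ≠ 0)
(~q -> ~p): 0 ≤ 0, so result = 1
(r -> q): 0.6 > 0.1, so result = 0.1
((~q -> ~p) /\ (r -> q)) = min(1, 0.1) = 0.1
(p /\ ((~q -> ~p) /\ (r -> q))) = min(0.7, 0.1) = 0.1
((p \/ ~(~p /\ ~r)) /\ (p /\ ((~q -> ~p) /\ (r -> q)))) = min(1, 0.1) = 0.1
(((r \/ (r /\ p)) \/ ~q) -> ((p \/ ~(~p /\ ~r)) /\ (p /\ ((~q -> ~p) /\ (r -> q))))): 0.6 > 0.1, so result = 0.1

0.10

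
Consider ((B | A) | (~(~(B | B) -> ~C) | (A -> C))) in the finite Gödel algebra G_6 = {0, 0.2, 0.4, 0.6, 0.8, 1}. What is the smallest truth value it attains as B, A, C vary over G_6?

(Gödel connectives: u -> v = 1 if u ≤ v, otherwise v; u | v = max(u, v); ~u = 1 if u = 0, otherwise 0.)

0.20

The minimum is attained at B = 0, A = 0.2, C = 0:
  (B | A) = max(0, 0.2) = 0.2
  (B | B) = max(0, 0) = 0
  ~(B | B): Gödel ¬ of 0 = 1 (operand is 0)
  ~C: Gödel ¬ of 0 = 1 (operand is 0)
  (~(B | B) -> ~C): 1 ≤ 1, so result = 1
  ~(~(B | B) -> ~C): Gödel ¬ of 1 = 0 (operand ≠ 0)
  (A -> C): 0.2 > 0, so result = 0
  (~(~(B | B) -> ~C) | (A -> C)) = max(0, 0) = 0
  ((B | A) | (~(~(B | B) -> ~C) | (A -> C))) = max(0.2, 0) = 0.2
Checking all 216 assignments confirms none give a value below 0.20.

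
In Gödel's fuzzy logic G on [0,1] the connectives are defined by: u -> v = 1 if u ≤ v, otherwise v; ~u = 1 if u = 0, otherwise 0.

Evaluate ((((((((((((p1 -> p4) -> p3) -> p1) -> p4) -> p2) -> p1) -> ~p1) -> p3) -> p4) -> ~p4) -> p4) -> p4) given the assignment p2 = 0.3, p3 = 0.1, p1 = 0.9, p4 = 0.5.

(p1 -> p4): 0.9 > 0.5, so result = 0.5
((p1 -> p4) -> p3): 0.5 > 0.1, so result = 0.1
(((p1 -> p4) -> p3) -> p1): 0.1 ≤ 0.9, so result = 1
((((p1 -> p4) -> p3) -> p1) -> p4): 1 > 0.5, so result = 0.5
(((((p1 -> p4) -> p3) -> p1) -> p4) -> p2): 0.5 > 0.3, so result = 0.3
((((((p1 -> p4) -> p3) -> p1) -> p4) -> p2) -> p1): 0.3 ≤ 0.9, so result = 1
~p1: Gödel ¬ of 0.9 = 0 (operand ≠ 0)
(((((((p1 -> p4) -> p3) -> p1) -> p4) -> p2) -> p1) -> ~p1): 1 > 0, so result = 0
((((((((p1 -> p4) -> p3) -> p1) -> p4) -> p2) -> p1) -> ~p1) -> p3): 0 ≤ 0.1, so result = 1
(((((((((p1 -> p4) -> p3) -> p1) -> p4) -> p2) -> p1) -> ~p1) -> p3) -> p4): 1 > 0.5, so result = 0.5
~p4: Gödel ¬ of 0.5 = 0 (operand ≠ 0)
((((((((((p1 -> p4) -> p3) -> p1) -> p4) -> p2) -> p1) -> ~p1) -> p3) -> p4) -> ~p4): 0.5 > 0, so result = 0
(((((((((((p1 -> p4) -> p3) -> p1) -> p4) -> p2) -> p1) -> ~p1) -> p3) -> p4) -> ~p4) -> p4): 0 ≤ 0.5, so result = 1
((((((((((((p1 -> p4) -> p3) -> p1) -> p4) -> p2) -> p1) -> ~p1) -> p3) -> p4) -> ~p4) -> p4) -> p4): 1 > 0.5, so result = 0.5

0.50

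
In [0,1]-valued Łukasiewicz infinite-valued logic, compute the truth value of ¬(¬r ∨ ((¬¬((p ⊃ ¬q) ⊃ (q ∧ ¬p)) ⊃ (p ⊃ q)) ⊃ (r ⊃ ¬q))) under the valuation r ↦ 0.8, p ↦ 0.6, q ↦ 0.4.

0.20

¬r: Łukasiewicz ¬ gives 1 − 0.8 = 0.2
¬q: Łukasiewicz ¬ gives 1 − 0.4 = 0.6
(p ⊃ ¬q): min(1, 1 − 0.6 + 0.6) = 1
¬p: Łukasiewicz ¬ gives 1 − 0.6 = 0.4
(q ∧ ¬p) = min(0.4, 0.4) = 0.4
((p ⊃ ¬q) ⊃ (q ∧ ¬p)): min(1, 1 − 1 + 0.4) = 0.4
¬((p ⊃ ¬q) ⊃ (q ∧ ¬p)): Łukasiewicz ¬ gives 1 − 0.4 = 0.6
¬¬((p ⊃ ¬q) ⊃ (q ∧ ¬p)): Łukasiewicz ¬ gives 1 − 0.6 = 0.4
(p ⊃ q): min(1, 1 − 0.6 + 0.4) = 0.8
(¬¬((p ⊃ ¬q) ⊃ (q ∧ ¬p)) ⊃ (p ⊃ q)): min(1, 1 − 0.4 + 0.8) = 1
¬q: Łukasiewicz ¬ gives 1 − 0.4 = 0.6
(r ⊃ ¬q): min(1, 1 − 0.8 + 0.6) = 0.8
((¬¬((p ⊃ ¬q) ⊃ (q ∧ ¬p)) ⊃ (p ⊃ q)) ⊃ (r ⊃ ¬q)): min(1, 1 − 1 + 0.8) = 0.8
(¬r ∨ ((¬¬((p ⊃ ¬q) ⊃ (q ∧ ¬p)) ⊃ (p ⊃ q)) ⊃ (r ⊃ ¬q))) = max(0.2, 0.8) = 0.8
¬(¬r ∨ ((¬¬((p ⊃ ¬q) ⊃ (q ∧ ¬p)) ⊃ (p ⊃ q)) ⊃ (r ⊃ ¬q))): Łukasiewicz ¬ gives 1 − 0.8 = 0.2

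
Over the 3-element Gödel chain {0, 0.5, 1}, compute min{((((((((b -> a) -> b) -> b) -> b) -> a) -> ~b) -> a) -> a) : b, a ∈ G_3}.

0.50

The minimum is attained at b = 0.5, a = 0.5:
  (b -> a): 0.5 ≤ 0.5, so result = 1
  ((b -> a) -> b): 1 > 0.5, so result = 0.5
  (((b -> a) -> b) -> b): 0.5 ≤ 0.5, so result = 1
  ((((b -> a) -> b) -> b) -> b): 1 > 0.5, so result = 0.5
  (((((b -> a) -> b) -> b) -> b) -> a): 0.5 ≤ 0.5, so result = 1
  ~b: Gödel ¬ of 0.5 = 0 (operand ≠ 0)
  ((((((b -> a) -> b) -> b) -> b) -> a) -> ~b): 1 > 0, so result = 0
  (((((((b -> a) -> b) -> b) -> b) -> a) -> ~b) -> a): 0 ≤ 0.5, so result = 1
  ((((((((b -> a) -> b) -> b) -> b) -> a) -> ~b) -> a) -> a): 1 > 0.5, so result = 0.5
Checking all 9 assignments confirms none give a value below 0.50.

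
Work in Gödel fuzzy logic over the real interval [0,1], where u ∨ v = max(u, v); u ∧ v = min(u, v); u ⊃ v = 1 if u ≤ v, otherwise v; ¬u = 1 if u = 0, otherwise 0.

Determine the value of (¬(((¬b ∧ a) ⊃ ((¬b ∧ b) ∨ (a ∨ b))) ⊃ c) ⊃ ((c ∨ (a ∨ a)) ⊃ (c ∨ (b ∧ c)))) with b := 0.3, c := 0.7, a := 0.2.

¬b: Gödel ¬ of 0.3 = 0 (operand ≠ 0)
(¬b ∧ a) = min(0, 0.2) = 0
¬b: Gödel ¬ of 0.3 = 0 (operand ≠ 0)
(¬b ∧ b) = min(0, 0.3) = 0
(a ∨ b) = max(0.2, 0.3) = 0.3
((¬b ∧ b) ∨ (a ∨ b)) = max(0, 0.3) = 0.3
((¬b ∧ a) ⊃ ((¬b ∧ b) ∨ (a ∨ b))): 0 ≤ 0.3, so result = 1
(((¬b ∧ a) ⊃ ((¬b ∧ b) ∨ (a ∨ b))) ⊃ c): 1 > 0.7, so result = 0.7
¬(((¬b ∧ a) ⊃ ((¬b ∧ b) ∨ (a ∨ b))) ⊃ c): Gödel ¬ of 0.7 = 0 (operand ≠ 0)
(a ∨ a) = max(0.2, 0.2) = 0.2
(c ∨ (a ∨ a)) = max(0.7, 0.2) = 0.7
(b ∧ c) = min(0.3, 0.7) = 0.3
(c ∨ (b ∧ c)) = max(0.7, 0.3) = 0.7
((c ∨ (a ∨ a)) ⊃ (c ∨ (b ∧ c))): 0.7 ≤ 0.7, so result = 1
(¬(((¬b ∧ a) ⊃ ((¬b ∧ b) ∨ (a ∨ b))) ⊃ c) ⊃ ((c ∨ (a ∨ a)) ⊃ (c ∨ (b ∧ c)))): 0 ≤ 1, so result = 1

1.00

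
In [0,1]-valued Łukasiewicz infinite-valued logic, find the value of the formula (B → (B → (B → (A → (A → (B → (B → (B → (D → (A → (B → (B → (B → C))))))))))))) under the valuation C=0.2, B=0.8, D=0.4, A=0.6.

1.00

(B → C): min(1, 1 − 0.8 + 0.2) = 0.4
(B → (B → C)): min(1, 1 − 0.8 + 0.4) = 0.6
(B → (B → (B → C))): min(1, 1 − 0.8 + 0.6) = 0.8
(A → (B → (B → (B → C)))): min(1, 1 − 0.6 + 0.8) = 1
(D → (A → (B → (B → (B → C))))): min(1, 1 − 0.4 + 1) = 1
(B → (D → (A → (B → (B → (B → C)))))): min(1, 1 − 0.8 + 1) = 1
(B → (B → (D → (A → (B → (B → (B → C))))))): min(1, 1 − 0.8 + 1) = 1
(B → (B → (B → (D → (A → (B → (B → (B → C)))))))): min(1, 1 − 0.8 + 1) = 1
(A → (B → (B → (B → (D → (A → (B → (B → (B → C))))))))): min(1, 1 − 0.6 + 1) = 1
(A → (A → (B → (B → (B → (D → (A → (B → (B → (B → C)))))))))): min(1, 1 − 0.6 + 1) = 1
(B → (A → (A → (B → (B → (B → (D → (A → (B → (B → (B → C))))))))))): min(1, 1 − 0.8 + 1) = 1
(B → (B → (A → (A → (B → (B → (B → (D → (A → (B → (B → (B → C)))))))))))): min(1, 1 − 0.8 + 1) = 1
(B → (B → (B → (A → (A → (B → (B → (B → (D → (A → (B → (B → (B → C))))))))))))): min(1, 1 − 0.8 + 1) = 1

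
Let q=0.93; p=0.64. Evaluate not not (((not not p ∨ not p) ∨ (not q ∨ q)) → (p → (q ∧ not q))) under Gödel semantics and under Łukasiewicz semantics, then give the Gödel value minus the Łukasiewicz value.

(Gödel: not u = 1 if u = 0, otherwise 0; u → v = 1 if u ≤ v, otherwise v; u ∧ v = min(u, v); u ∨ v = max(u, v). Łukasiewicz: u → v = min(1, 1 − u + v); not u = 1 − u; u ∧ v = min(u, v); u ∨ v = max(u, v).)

-0.50

Gödel evaluation:
  not p: Gödel ¬ of 0.64 = 0 (operand ≠ 0)
  not not p: Gödel ¬ of 0 = 1 (operand is 0)
  not p: Gödel ¬ of 0.64 = 0 (operand ≠ 0)
  (not not p ∨ not p) = max(1, 0) = 1
  not q: Gödel ¬ of 0.93 = 0 (operand ≠ 0)
  (not q ∨ q) = max(0, 0.93) = 0.93
  ((not not p ∨ not p) ∨ (not q ∨ q)) = max(1, 0.93) = 1
  not q: Gödel ¬ of 0.93 = 0 (operand ≠ 0)
  (q ∧ not q) = min(0.93, 0) = 0
  (p → (q ∧ not q)): 0.64 > 0, so result = 0
  (((not not p ∨ not p) ∨ (not q ∨ q)) → (p → (q ∧ not q))): 1 > 0, so result = 0
  not (((not not p ∨ not p) ∨ (not q ∨ q)) → (p → (q ∧ not q))): Gödel ¬ of 0 = 1 (operand is 0)
  not not (((not not p ∨ not p) ∨ (not q ∨ q)) → (p → (q ∧ not q))): Gödel ¬ of 1 = 0 (operand ≠ 0)
  Gödel value = 0
Łukasiewicz evaluation:
  not p: Łukasiewicz ¬ gives 1 − 0.64 = 0.36
  not not p: Łukasiewicz ¬ gives 1 − 0.36 = 0.64
  not p: Łukasiewicz ¬ gives 1 − 0.64 = 0.36
  (not not p ∨ not p) = max(0.64, 0.36) = 0.64
  not q: Łukasiewicz ¬ gives 1 − 0.93 = 0.07
  (not q ∨ q) = max(0.07, 0.93) = 0.93
  ((not not p ∨ not p) ∨ (not q ∨ q)) = max(0.64, 0.93) = 0.93
  not q: Łukasiewicz ¬ gives 1 − 0.93 = 0.07
  (q ∧ not q) = min(0.93, 0.07) = 0.07
  (p → (q ∧ not q)): min(1, 1 − 0.64 + 0.07) = 0.43
  (((not not p ∨ not p) ∨ (not q ∨ q)) → (p → (q ∧ not q))): min(1, 1 − 0.93 + 0.43) = 0.5
  not (((not not p ∨ not p) ∨ (not q ∨ q)) → (p → (q ∧ not q))): Łukasiewicz ¬ gives 1 − 0.5 = 0.5
  not not (((not not p ∨ not p) ∨ (not q ∨ q)) → (p → (q ∧ not q))): Łukasiewicz ¬ gives 1 − 0.5 = 0.5
  Łukasiewicz value = 0.5
Difference: 0 − 0.5 = -0.50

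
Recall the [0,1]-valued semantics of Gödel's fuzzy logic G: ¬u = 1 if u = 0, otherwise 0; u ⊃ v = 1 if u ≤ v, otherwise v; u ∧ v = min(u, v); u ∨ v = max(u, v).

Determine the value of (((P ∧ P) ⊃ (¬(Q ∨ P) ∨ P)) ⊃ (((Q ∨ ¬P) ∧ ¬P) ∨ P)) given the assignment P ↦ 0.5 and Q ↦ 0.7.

0.50

(P ∧ P) = min(0.5, 0.5) = 0.5
(Q ∨ P) = max(0.7, 0.5) = 0.7
¬(Q ∨ P): Gödel ¬ of 0.7 = 0 (operand ≠ 0)
(¬(Q ∨ P) ∨ P) = max(0, 0.5) = 0.5
((P ∧ P) ⊃ (¬(Q ∨ P) ∨ P)): 0.5 ≤ 0.5, so result = 1
¬P: Gödel ¬ of 0.5 = 0 (operand ≠ 0)
(Q ∨ ¬P) = max(0.7, 0) = 0.7
¬P: Gödel ¬ of 0.5 = 0 (operand ≠ 0)
((Q ∨ ¬P) ∧ ¬P) = min(0.7, 0) = 0
(((Q ∨ ¬P) ∧ ¬P) ∨ P) = max(0, 0.5) = 0.5
(((P ∧ P) ⊃ (¬(Q ∨ P) ∨ P)) ⊃ (((Q ∨ ¬P) ∧ ¬P) ∨ P)): 1 > 0.5, so result = 0.5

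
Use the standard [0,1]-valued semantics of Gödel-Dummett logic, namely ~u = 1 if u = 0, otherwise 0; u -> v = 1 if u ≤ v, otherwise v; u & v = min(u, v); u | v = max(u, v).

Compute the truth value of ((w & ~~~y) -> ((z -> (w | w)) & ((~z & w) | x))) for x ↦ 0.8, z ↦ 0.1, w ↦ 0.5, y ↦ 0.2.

1.00

~y: Gödel ¬ of 0.2 = 0 (operand ≠ 0)
~~y: Gödel ¬ of 0 = 1 (operand is 0)
~~~y: Gödel ¬ of 1 = 0 (operand ≠ 0)
(w & ~~~y) = min(0.5, 0) = 0
(w | w) = max(0.5, 0.5) = 0.5
(z -> (w | w)): 0.1 ≤ 0.5, so result = 1
~z: Gödel ¬ of 0.1 = 0 (operand ≠ 0)
(~z & w) = min(0, 0.5) = 0
((~z & w) | x) = max(0, 0.8) = 0.8
((z -> (w | w)) & ((~z & w) | x)) = min(1, 0.8) = 0.8
((w & ~~~y) -> ((z -> (w | w)) & ((~z & w) | x))): 0 ≤ 0.8, so result = 1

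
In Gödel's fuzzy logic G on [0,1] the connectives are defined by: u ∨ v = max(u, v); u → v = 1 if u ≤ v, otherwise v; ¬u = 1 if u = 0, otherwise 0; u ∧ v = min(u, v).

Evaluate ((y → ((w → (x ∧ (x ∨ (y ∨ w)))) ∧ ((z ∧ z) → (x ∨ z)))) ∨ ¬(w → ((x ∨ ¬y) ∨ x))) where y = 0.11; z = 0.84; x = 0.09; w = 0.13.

0.09

(y ∨ w) = max(0.11, 0.13) = 0.13
(x ∨ (y ∨ w)) = max(0.09, 0.13) = 0.13
(x ∧ (x ∨ (y ∨ w))) = min(0.09, 0.13) = 0.09
(w → (x ∧ (x ∨ (y ∨ w)))): 0.13 > 0.09, so result = 0.09
(z ∧ z) = min(0.84, 0.84) = 0.84
(x ∨ z) = max(0.09, 0.84) = 0.84
((z ∧ z) → (x ∨ z)): 0.84 ≤ 0.84, so result = 1
((w → (x ∧ (x ∨ (y ∨ w)))) ∧ ((z ∧ z) → (x ∨ z))) = min(0.09, 1) = 0.09
(y → ((w → (x ∧ (x ∨ (y ∨ w)))) ∧ ((z ∧ z) → (x ∨ z)))): 0.11 > 0.09, so result = 0.09
¬y: Gödel ¬ of 0.11 = 0 (operand ≠ 0)
(x ∨ ¬y) = max(0.09, 0) = 0.09
((x ∨ ¬y) ∨ x) = max(0.09, 0.09) = 0.09
(w → ((x ∨ ¬y) ∨ x)): 0.13 > 0.09, so result = 0.09
¬(w → ((x ∨ ¬y) ∨ x)): Gödel ¬ of 0.09 = 0 (operand ≠ 0)
((y → ((w → (x ∧ (x ∨ (y ∨ w)))) ∧ ((z ∧ z) → (x ∨ z)))) ∨ ¬(w → ((x ∨ ¬y) ∨ x))) = max(0.09, 0) = 0.09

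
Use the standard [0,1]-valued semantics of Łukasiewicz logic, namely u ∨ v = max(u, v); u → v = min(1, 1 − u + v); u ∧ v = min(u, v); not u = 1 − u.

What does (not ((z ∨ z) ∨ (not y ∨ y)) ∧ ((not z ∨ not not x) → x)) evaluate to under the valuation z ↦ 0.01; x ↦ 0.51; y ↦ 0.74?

(z ∨ z) = max(0.01, 0.01) = 0.01
not y: Łukasiewicz ¬ gives 1 − 0.74 = 0.26
(not y ∨ y) = max(0.26, 0.74) = 0.74
((z ∨ z) ∨ (not y ∨ y)) = max(0.01, 0.74) = 0.74
not ((z ∨ z) ∨ (not y ∨ y)): Łukasiewicz ¬ gives 1 − 0.74 = 0.26
not z: Łukasiewicz ¬ gives 1 − 0.01 = 0.99
not x: Łukasiewicz ¬ gives 1 − 0.51 = 0.49
not not x: Łukasiewicz ¬ gives 1 − 0.49 = 0.51
(not z ∨ not not x) = max(0.99, 0.51) = 0.99
((not z ∨ not not x) → x): min(1, 1 − 0.99 + 0.51) = 0.52
(not ((z ∨ z) ∨ (not y ∨ y)) ∧ ((not z ∨ not not x) → x)) = min(0.26, 0.52) = 0.26

0.26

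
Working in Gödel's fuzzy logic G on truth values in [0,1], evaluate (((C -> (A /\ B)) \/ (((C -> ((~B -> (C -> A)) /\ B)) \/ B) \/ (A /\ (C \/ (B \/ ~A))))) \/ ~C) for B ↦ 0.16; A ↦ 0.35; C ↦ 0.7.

(A /\ B) = min(0.35, 0.16) = 0.16
(C -> (A /\ B)): 0.7 > 0.16, so result = 0.16
~B: Gödel ¬ of 0.16 = 0 (operand ≠ 0)
(C -> A): 0.7 > 0.35, so result = 0.35
(~B -> (C -> A)): 0 ≤ 0.35, so result = 1
((~B -> (C -> A)) /\ B) = min(1, 0.16) = 0.16
(C -> ((~B -> (C -> A)) /\ B)): 0.7 > 0.16, so result = 0.16
((C -> ((~B -> (C -> A)) /\ B)) \/ B) = max(0.16, 0.16) = 0.16
~A: Gödel ¬ of 0.35 = 0 (operand ≠ 0)
(B \/ ~A) = max(0.16, 0) = 0.16
(C \/ (B \/ ~A)) = max(0.7, 0.16) = 0.7
(A /\ (C \/ (B \/ ~A))) = min(0.35, 0.7) = 0.35
(((C -> ((~B -> (C -> A)) /\ B)) \/ B) \/ (A /\ (C \/ (B \/ ~A)))) = max(0.16, 0.35) = 0.35
((C -> (A /\ B)) \/ (((C -> ((~B -> (C -> A)) /\ B)) \/ B) \/ (A /\ (C \/ (B \/ ~A))))) = max(0.16, 0.35) = 0.35
~C: Gödel ¬ of 0.7 = 0 (operand ≠ 0)
(((C -> (A /\ B)) \/ (((C -> ((~B -> (C -> A)) /\ B)) \/ B) \/ (A /\ (C \/ (B \/ ~A))))) \/ ~C) = max(0.35, 0) = 0.35

0.35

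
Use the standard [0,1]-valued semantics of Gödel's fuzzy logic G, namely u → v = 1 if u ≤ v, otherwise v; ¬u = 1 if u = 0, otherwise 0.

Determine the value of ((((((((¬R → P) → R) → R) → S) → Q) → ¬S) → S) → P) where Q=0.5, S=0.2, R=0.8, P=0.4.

0.40

¬R: Gödel ¬ of 0.8 = 0 (operand ≠ 0)
(¬R → P): 0 ≤ 0.4, so result = 1
((¬R → P) → R): 1 > 0.8, so result = 0.8
(((¬R → P) → R) → R): 0.8 ≤ 0.8, so result = 1
((((¬R → P) → R) → R) → S): 1 > 0.2, so result = 0.2
(((((¬R → P) → R) → R) → S) → Q): 0.2 ≤ 0.5, so result = 1
¬S: Gödel ¬ of 0.2 = 0 (operand ≠ 0)
((((((¬R → P) → R) → R) → S) → Q) → ¬S): 1 > 0, so result = 0
(((((((¬R → P) → R) → R) → S) → Q) → ¬S) → S): 0 ≤ 0.2, so result = 1
((((((((¬R → P) → R) → R) → S) → Q) → ¬S) → S) → P): 1 > 0.4, so result = 0.4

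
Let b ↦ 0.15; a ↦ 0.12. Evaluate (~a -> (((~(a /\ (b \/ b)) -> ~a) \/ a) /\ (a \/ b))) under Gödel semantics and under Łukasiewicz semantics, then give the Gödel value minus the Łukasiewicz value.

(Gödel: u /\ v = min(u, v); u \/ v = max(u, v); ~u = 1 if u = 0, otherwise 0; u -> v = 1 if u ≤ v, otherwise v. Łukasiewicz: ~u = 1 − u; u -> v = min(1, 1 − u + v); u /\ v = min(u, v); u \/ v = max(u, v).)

Gödel evaluation:
  ~a: Gödel ¬ of 0.12 = 0 (operand ≠ 0)
  (b \/ b) = max(0.15, 0.15) = 0.15
  (a /\ (b \/ b)) = min(0.12, 0.15) = 0.12
  ~(a /\ (b \/ b)): Gödel ¬ of 0.12 = 0 (operand ≠ 0)
  ~a: Gödel ¬ of 0.12 = 0 (operand ≠ 0)
  (~(a /\ (b \/ b)) -> ~a): 0 ≤ 0, so result = 1
  ((~(a /\ (b \/ b)) -> ~a) \/ a) = max(1, 0.12) = 1
  (a \/ b) = max(0.12, 0.15) = 0.15
  (((~(a /\ (b \/ b)) -> ~a) \/ a) /\ (a \/ b)) = min(1, 0.15) = 0.15
  (~a -> (((~(a /\ (b \/ b)) -> ~a) \/ a) /\ (a \/ b))): 0 ≤ 0.15, so result = 1
  Gödel value = 1
Łukasiewicz evaluation:
  ~a: Łukasiewicz ¬ gives 1 − 0.12 = 0.88
  (b \/ b) = max(0.15, 0.15) = 0.15
  (a /\ (b \/ b)) = min(0.12, 0.15) = 0.12
  ~(a /\ (b \/ b)): Łukasiewicz ¬ gives 1 − 0.12 = 0.88
  ~a: Łukasiewicz ¬ gives 1 − 0.12 = 0.88
  (~(a /\ (b \/ b)) -> ~a): min(1, 1 − 0.88 + 0.88) = 1
  ((~(a /\ (b \/ b)) -> ~a) \/ a) = max(1, 0.12) = 1
  (a \/ b) = max(0.12, 0.15) = 0.15
  (((~(a /\ (b \/ b)) -> ~a) \/ a) /\ (a \/ b)) = min(1, 0.15) = 0.15
  (~a -> (((~(a /\ (b \/ b)) -> ~a) \/ a) /\ (a \/ b))): min(1, 1 − 0.88 + 0.15) = 0.27
  Łukasiewicz value = 0.27
Difference: 1 − 0.27 = 0.73

0.73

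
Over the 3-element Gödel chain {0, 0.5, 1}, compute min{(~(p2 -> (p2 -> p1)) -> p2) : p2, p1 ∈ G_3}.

0.50

The minimum is attained at p2 = 0.5, p1 = 0:
  (p2 -> p1): 0.5 > 0, so result = 0
  (p2 -> (p2 -> p1)): 0.5 > 0, so result = 0
  ~(p2 -> (p2 -> p1)): Gödel ¬ of 0 = 1 (operand is 0)
  (~(p2 -> (p2 -> p1)) -> p2): 1 > 0.5, so result = 0.5
Checking all 9 assignments confirms none give a value below 0.50.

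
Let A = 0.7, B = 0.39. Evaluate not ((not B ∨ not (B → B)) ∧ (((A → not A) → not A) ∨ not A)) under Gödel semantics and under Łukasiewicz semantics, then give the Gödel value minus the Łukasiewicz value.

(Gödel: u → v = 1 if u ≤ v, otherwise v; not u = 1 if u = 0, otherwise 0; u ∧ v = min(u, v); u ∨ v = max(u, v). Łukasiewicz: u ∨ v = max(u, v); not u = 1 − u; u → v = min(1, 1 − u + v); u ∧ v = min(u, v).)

Gödel evaluation:
  not B: Gödel ¬ of 0.39 = 0 (operand ≠ 0)
  (B → B): 0.39 ≤ 0.39, so result = 1
  not (B → B): Gödel ¬ of 1 = 0 (operand ≠ 0)
  (not B ∨ not (B → B)) = max(0, 0) = 0
  not A: Gödel ¬ of 0.7 = 0 (operand ≠ 0)
  (A → not A): 0.7 > 0, so result = 0
  not A: Gödel ¬ of 0.7 = 0 (operand ≠ 0)
  ((A → not A) → not A): 0 ≤ 0, so result = 1
  not A: Gödel ¬ of 0.7 = 0 (operand ≠ 0)
  (((A → not A) → not A) ∨ not A) = max(1, 0) = 1
  ((not B ∨ not (B → B)) ∧ (((A → not A) → not A) ∨ not A)) = min(0, 1) = 0
  not ((not B ∨ not (B → B)) ∧ (((A → not A) → not A) ∨ not A)): Gödel ¬ of 0 = 1 (operand is 0)
  Gödel value = 1
Łukasiewicz evaluation:
  not B: Łukasiewicz ¬ gives 1 − 0.39 = 0.61
  (B → B): min(1, 1 − 0.39 + 0.39) = 1
  not (B → B): Łukasiewicz ¬ gives 1 − 1 = 0
  (not B ∨ not (B → B)) = max(0.61, 0) = 0.61
  not A: Łukasiewicz ¬ gives 1 − 0.7 = 0.3
  (A → not A): min(1, 1 − 0.7 + 0.3) = 0.6
  not A: Łukasiewicz ¬ gives 1 − 0.7 = 0.3
  ((A → not A) → not A): min(1, 1 − 0.6 + 0.3) = 0.7
  not A: Łukasiewicz ¬ gives 1 − 0.7 = 0.3
  (((A → not A) → not A) ∨ not A) = max(0.7, 0.3) = 0.7
  ((not B ∨ not (B → B)) ∧ (((A → not A) → not A) ∨ not A)) = min(0.61, 0.7) = 0.61
  not ((not B ∨ not (B → B)) ∧ (((A → not A) → not A) ∨ not A)): Łukasiewicz ¬ gives 1 − 0.61 = 0.39
  Łukasiewicz value = 0.39
Difference: 1 − 0.39 = 0.61

0.61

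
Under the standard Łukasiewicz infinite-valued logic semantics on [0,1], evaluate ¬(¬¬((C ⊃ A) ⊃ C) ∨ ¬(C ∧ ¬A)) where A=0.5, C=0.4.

(C ⊃ A): min(1, 1 − 0.4 + 0.5) = 1
((C ⊃ A) ⊃ C): min(1, 1 − 1 + 0.4) = 0.4
¬((C ⊃ A) ⊃ C): Łukasiewicz ¬ gives 1 − 0.4 = 0.6
¬¬((C ⊃ A) ⊃ C): Łukasiewicz ¬ gives 1 − 0.6 = 0.4
¬A: Łukasiewicz ¬ gives 1 − 0.5 = 0.5
(C ∧ ¬A) = min(0.4, 0.5) = 0.4
¬(C ∧ ¬A): Łukasiewicz ¬ gives 1 − 0.4 = 0.6
(¬¬((C ⊃ A) ⊃ C) ∨ ¬(C ∧ ¬A)) = max(0.4, 0.6) = 0.6
¬(¬¬((C ⊃ A) ⊃ C) ∨ ¬(C ∧ ¬A)): Łukasiewicz ¬ gives 1 − 0.6 = 0.4

0.40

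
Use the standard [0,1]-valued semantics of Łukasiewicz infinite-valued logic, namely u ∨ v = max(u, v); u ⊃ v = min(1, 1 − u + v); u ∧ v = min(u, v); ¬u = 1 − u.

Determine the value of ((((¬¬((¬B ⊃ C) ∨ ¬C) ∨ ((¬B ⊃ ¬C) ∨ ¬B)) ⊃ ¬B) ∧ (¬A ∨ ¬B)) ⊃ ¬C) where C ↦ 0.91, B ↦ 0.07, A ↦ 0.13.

0.16

¬B: Łukasiewicz ¬ gives 1 − 0.07 = 0.93
(¬B ⊃ C): min(1, 1 − 0.93 + 0.91) = 0.98
¬C: Łukasiewicz ¬ gives 1 − 0.91 = 0.09
((¬B ⊃ C) ∨ ¬C) = max(0.98, 0.09) = 0.98
¬((¬B ⊃ C) ∨ ¬C): Łukasiewicz ¬ gives 1 − 0.98 = 0.02
¬¬((¬B ⊃ C) ∨ ¬C): Łukasiewicz ¬ gives 1 − 0.02 = 0.98
¬B: Łukasiewicz ¬ gives 1 − 0.07 = 0.93
¬C: Łukasiewicz ¬ gives 1 − 0.91 = 0.09
(¬B ⊃ ¬C): min(1, 1 − 0.93 + 0.09) = 0.16
¬B: Łukasiewicz ¬ gives 1 − 0.07 = 0.93
((¬B ⊃ ¬C) ∨ ¬B) = max(0.16, 0.93) = 0.93
(¬¬((¬B ⊃ C) ∨ ¬C) ∨ ((¬B ⊃ ¬C) ∨ ¬B)) = max(0.98, 0.93) = 0.98
¬B: Łukasiewicz ¬ gives 1 − 0.07 = 0.93
((¬¬((¬B ⊃ C) ∨ ¬C) ∨ ((¬B ⊃ ¬C) ∨ ¬B)) ⊃ ¬B): min(1, 1 − 0.98 + 0.93) = 0.95
¬A: Łukasiewicz ¬ gives 1 − 0.13 = 0.87
¬B: Łukasiewicz ¬ gives 1 − 0.07 = 0.93
(¬A ∨ ¬B) = max(0.87, 0.93) = 0.93
(((¬¬((¬B ⊃ C) ∨ ¬C) ∨ ((¬B ⊃ ¬C) ∨ ¬B)) ⊃ ¬B) ∧ (¬A ∨ ¬B)) = min(0.95, 0.93) = 0.93
¬C: Łukasiewicz ¬ gives 1 − 0.91 = 0.09
((((¬¬((¬B ⊃ C) ∨ ¬C) ∨ ((¬B ⊃ ¬C) ∨ ¬B)) ⊃ ¬B) ∧ (¬A ∨ ¬B)) ⊃ ¬C): min(1, 1 − 0.93 + 0.09) = 0.16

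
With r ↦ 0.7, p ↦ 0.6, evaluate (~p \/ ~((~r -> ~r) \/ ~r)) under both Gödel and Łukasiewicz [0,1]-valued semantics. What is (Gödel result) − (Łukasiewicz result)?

-0.40

Gödel evaluation:
  ~p: Gödel ¬ of 0.6 = 0 (operand ≠ 0)
  ~r: Gödel ¬ of 0.7 = 0 (operand ≠ 0)
  ~r: Gödel ¬ of 0.7 = 0 (operand ≠ 0)
  (~r -> ~r): 0 ≤ 0, so result = 1
  ~r: Gödel ¬ of 0.7 = 0 (operand ≠ 0)
  ((~r -> ~r) \/ ~r) = max(1, 0) = 1
  ~((~r -> ~r) \/ ~r): Gödel ¬ of 1 = 0 (operand ≠ 0)
  (~p \/ ~((~r -> ~r) \/ ~r)) = max(0, 0) = 0
  Gödel value = 0
Łukasiewicz evaluation:
  ~p: Łukasiewicz ¬ gives 1 − 0.6 = 0.4
  ~r: Łukasiewicz ¬ gives 1 − 0.7 = 0.3
  ~r: Łukasiewicz ¬ gives 1 − 0.7 = 0.3
  (~r -> ~r): min(1, 1 − 0.3 + 0.3) = 1
  ~r: Łukasiewicz ¬ gives 1 − 0.7 = 0.3
  ((~r -> ~r) \/ ~r) = max(1, 0.3) = 1
  ~((~r -> ~r) \/ ~r): Łukasiewicz ¬ gives 1 − 1 = 0
  (~p \/ ~((~r -> ~r) \/ ~r)) = max(0.4, 0) = 0.4
  Łukasiewicz value = 0.4
Difference: 0 − 0.4 = -0.40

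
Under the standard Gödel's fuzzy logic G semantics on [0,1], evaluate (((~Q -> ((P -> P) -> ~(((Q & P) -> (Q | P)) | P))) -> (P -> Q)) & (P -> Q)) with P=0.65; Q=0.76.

1.00

~Q: Gödel ¬ of 0.76 = 0 (operand ≠ 0)
(P -> P): 0.65 ≤ 0.65, so result = 1
(Q & P) = min(0.76, 0.65) = 0.65
(Q | P) = max(0.76, 0.65) = 0.76
((Q & P) -> (Q | P)): 0.65 ≤ 0.76, so result = 1
(((Q & P) -> (Q | P)) | P) = max(1, 0.65) = 1
~(((Q & P) -> (Q | P)) | P): Gödel ¬ of 1 = 0 (operand ≠ 0)
((P -> P) -> ~(((Q & P) -> (Q | P)) | P)): 1 > 0, so result = 0
(~Q -> ((P -> P) -> ~(((Q & P) -> (Q | P)) | P))): 0 ≤ 0, so result = 1
(P -> Q): 0.65 ≤ 0.76, so result = 1
((~Q -> ((P -> P) -> ~(((Q & P) -> (Q | P)) | P))) -> (P -> Q)): 1 ≤ 1, so result = 1
(P -> Q): 0.65 ≤ 0.76, so result = 1
(((~Q -> ((P -> P) -> ~(((Q & P) -> (Q | P)) | P))) -> (P -> Q)) & (P -> Q)) = min(1, 1) = 1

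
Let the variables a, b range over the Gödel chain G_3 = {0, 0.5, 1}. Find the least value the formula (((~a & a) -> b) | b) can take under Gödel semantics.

Every assignment gives 1. For instance at a = 0, b = 0:
  ~a: Gödel ¬ of 0 = 1 (operand is 0)
  (~a & a) = min(1, 0) = 0
  ((~a & a) -> b): 0 ≤ 0, so result = 1
  (((~a & a) -> b) | b) = max(1, 0) = 1
All 9 assignments give value 1 — the formula is a G_3-tautology.

1.00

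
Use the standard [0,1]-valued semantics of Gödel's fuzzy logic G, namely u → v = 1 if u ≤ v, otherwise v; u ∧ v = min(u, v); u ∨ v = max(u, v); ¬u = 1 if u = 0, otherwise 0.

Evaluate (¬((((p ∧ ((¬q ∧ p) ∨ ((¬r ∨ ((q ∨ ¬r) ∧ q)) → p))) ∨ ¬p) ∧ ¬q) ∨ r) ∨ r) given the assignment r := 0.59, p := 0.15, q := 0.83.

¬q: Gödel ¬ of 0.83 = 0 (operand ≠ 0)
(¬q ∧ p) = min(0, 0.15) = 0
¬r: Gödel ¬ of 0.59 = 0 (operand ≠ 0)
¬r: Gödel ¬ of 0.59 = 0 (operand ≠ 0)
(q ∨ ¬r) = max(0.83, 0) = 0.83
((q ∨ ¬r) ∧ q) = min(0.83, 0.83) = 0.83
(¬r ∨ ((q ∨ ¬r) ∧ q)) = max(0, 0.83) = 0.83
((¬r ∨ ((q ∨ ¬r) ∧ q)) → p): 0.83 > 0.15, so result = 0.15
((¬q ∧ p) ∨ ((¬r ∨ ((q ∨ ¬r) ∧ q)) → p)) = max(0, 0.15) = 0.15
(p ∧ ((¬q ∧ p) ∨ ((¬r ∨ ((q ∨ ¬r) ∧ q)) → p))) = min(0.15, 0.15) = 0.15
¬p: Gödel ¬ of 0.15 = 0 (operand ≠ 0)
((p ∧ ((¬q ∧ p) ∨ ((¬r ∨ ((q ∨ ¬r) ∧ q)) → p))) ∨ ¬p) = max(0.15, 0) = 0.15
¬q: Gödel ¬ of 0.83 = 0 (operand ≠ 0)
(((p ∧ ((¬q ∧ p) ∨ ((¬r ∨ ((q ∨ ¬r) ∧ q)) → p))) ∨ ¬p) ∧ ¬q) = min(0.15, 0) = 0
((((p ∧ ((¬q ∧ p) ∨ ((¬r ∨ ((q ∨ ¬r) ∧ q)) → p))) ∨ ¬p) ∧ ¬q) ∨ r) = max(0, 0.59) = 0.59
¬((((p ∧ ((¬q ∧ p) ∨ ((¬r ∨ ((q ∨ ¬r) ∧ q)) → p))) ∨ ¬p) ∧ ¬q) ∨ r): Gödel ¬ of 0.59 = 0 (operand ≠ 0)
(¬((((p ∧ ((¬q ∧ p) ∨ ((¬r ∨ ((q ∨ ¬r) ∧ q)) → p))) ∨ ¬p) ∧ ¬q) ∨ r) ∨ r) = max(0, 0.59) = 0.59

0.59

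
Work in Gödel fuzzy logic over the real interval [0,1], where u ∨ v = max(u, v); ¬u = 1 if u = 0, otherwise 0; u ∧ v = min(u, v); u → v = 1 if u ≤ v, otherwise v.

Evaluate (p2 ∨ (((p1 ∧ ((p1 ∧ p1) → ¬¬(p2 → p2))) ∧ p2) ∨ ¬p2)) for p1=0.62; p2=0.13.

(p1 ∧ p1) = min(0.62, 0.62) = 0.62
(p2 → p2): 0.13 ≤ 0.13, so result = 1
¬(p2 → p2): Gödel ¬ of 1 = 0 (operand ≠ 0)
¬¬(p2 → p2): Gödel ¬ of 0 = 1 (operand is 0)
((p1 ∧ p1) → ¬¬(p2 → p2)): 0.62 ≤ 1, so result = 1
(p1 ∧ ((p1 ∧ p1) → ¬¬(p2 → p2))) = min(0.62, 1) = 0.62
((p1 ∧ ((p1 ∧ p1) → ¬¬(p2 → p2))) ∧ p2) = min(0.62, 0.13) = 0.13
¬p2: Gödel ¬ of 0.13 = 0 (operand ≠ 0)
(((p1 ∧ ((p1 ∧ p1) → ¬¬(p2 → p2))) ∧ p2) ∨ ¬p2) = max(0.13, 0) = 0.13
(p2 ∨ (((p1 ∧ ((p1 ∧ p1) → ¬¬(p2 → p2))) ∧ p2) ∨ ¬p2)) = max(0.13, 0.13) = 0.13

0.13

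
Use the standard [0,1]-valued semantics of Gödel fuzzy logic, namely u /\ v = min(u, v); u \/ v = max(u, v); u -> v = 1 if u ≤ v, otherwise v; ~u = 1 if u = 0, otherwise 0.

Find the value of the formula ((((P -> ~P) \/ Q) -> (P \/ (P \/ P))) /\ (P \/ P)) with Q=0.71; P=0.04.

0.04

~P: Gödel ¬ of 0.04 = 0 (operand ≠ 0)
(P -> ~P): 0.04 > 0, so result = 0
((P -> ~P) \/ Q) = max(0, 0.71) = 0.71
(P \/ P) = max(0.04, 0.04) = 0.04
(P \/ (P \/ P)) = max(0.04, 0.04) = 0.04
(((P -> ~P) \/ Q) -> (P \/ (P \/ P))): 0.71 > 0.04, so result = 0.04
(P \/ P) = max(0.04, 0.04) = 0.04
((((P -> ~P) \/ Q) -> (P \/ (P \/ P))) /\ (P \/ P)) = min(0.04, 0.04) = 0.04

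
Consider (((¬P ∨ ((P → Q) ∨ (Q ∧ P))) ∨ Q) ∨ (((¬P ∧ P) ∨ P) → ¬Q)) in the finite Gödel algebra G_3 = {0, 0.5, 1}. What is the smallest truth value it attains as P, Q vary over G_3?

0.50

The minimum is attained at P = 1, Q = 0.5:
  ¬P: Gödel ¬ of 1 = 0 (operand ≠ 0)
  (P → Q): 1 > 0.5, so result = 0.5
  (Q ∧ P) = min(0.5, 1) = 0.5
  ((P → Q) ∨ (Q ∧ P)) = max(0.5, 0.5) = 0.5
  (¬P ∨ ((P → Q) ∨ (Q ∧ P))) = max(0, 0.5) = 0.5
  ((¬P ∨ ((P → Q) ∨ (Q ∧ P))) ∨ Q) = max(0.5, 0.5) = 0.5
  ¬P: Gödel ¬ of 1 = 0 (operand ≠ 0)
  (¬P ∧ P) = min(0, 1) = 0
  ((¬P ∧ P) ∨ P) = max(0, 1) = 1
  ¬Q: Gödel ¬ of 0.5 = 0 (operand ≠ 0)
  (((¬P ∧ P) ∨ P) → ¬Q): 1 > 0, so result = 0
  (((¬P ∨ ((P → Q) ∨ (Q ∧ P))) ∨ Q) ∨ (((¬P ∧ P) ∨ P) → ¬Q)) = max(0.5, 0) = 0.5
Checking all 9 assignments confirms none give a value below 0.50.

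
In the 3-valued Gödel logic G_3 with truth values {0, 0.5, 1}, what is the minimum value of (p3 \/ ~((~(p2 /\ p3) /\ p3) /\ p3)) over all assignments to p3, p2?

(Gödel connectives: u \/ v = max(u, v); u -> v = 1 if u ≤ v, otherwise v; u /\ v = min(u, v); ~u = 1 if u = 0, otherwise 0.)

0.50

The minimum is attained at p3 = 0.5, p2 = 0:
  (p2 /\ p3) = min(0, 0.5) = 0
  ~(p2 /\ p3): Gödel ¬ of 0 = 1 (operand is 0)
  (~(p2 /\ p3) /\ p3) = min(1, 0.5) = 0.5
  ((~(p2 /\ p3) /\ p3) /\ p3) = min(0.5, 0.5) = 0.5
  ~((~(p2 /\ p3) /\ p3) /\ p3): Gödel ¬ of 0.5 = 0 (operand ≠ 0)
  (p3 \/ ~((~(p2 /\ p3) /\ p3) /\ p3)) = max(0.5, 0) = 0.5
Checking all 9 assignments confirms none give a value below 0.50.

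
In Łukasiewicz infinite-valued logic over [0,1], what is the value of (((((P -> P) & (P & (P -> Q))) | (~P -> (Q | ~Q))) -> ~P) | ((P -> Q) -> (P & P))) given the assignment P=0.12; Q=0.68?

1.00

(P -> P): min(1, 1 − 0.12 + 0.12) = 1
(P -> Q): min(1, 1 − 0.12 + 0.68) = 1
(P & (P -> Q)) = min(0.12, 1) = 0.12
((P -> P) & (P & (P -> Q))) = min(1, 0.12) = 0.12
~P: Łukasiewicz ¬ gives 1 − 0.12 = 0.88
~Q: Łukasiewicz ¬ gives 1 − 0.68 = 0.32
(Q | ~Q) = max(0.68, 0.32) = 0.68
(~P -> (Q | ~Q)): min(1, 1 − 0.88 + 0.68) = 0.8
(((P -> P) & (P & (P -> Q))) | (~P -> (Q | ~Q))) = max(0.12, 0.8) = 0.8
~P: Łukasiewicz ¬ gives 1 − 0.12 = 0.88
((((P -> P) & (P & (P -> Q))) | (~P -> (Q | ~Q))) -> ~P): min(1, 1 − 0.8 + 0.88) = 1
(P -> Q): min(1, 1 − 0.12 + 0.68) = 1
(P & P) = min(0.12, 0.12) = 0.12
((P -> Q) -> (P & P)): min(1, 1 − 1 + 0.12) = 0.12
(((((P -> P) & (P & (P -> Q))) | (~P -> (Q | ~Q))) -> ~P) | ((P -> Q) -> (P & P))) = max(1, 0.12) = 1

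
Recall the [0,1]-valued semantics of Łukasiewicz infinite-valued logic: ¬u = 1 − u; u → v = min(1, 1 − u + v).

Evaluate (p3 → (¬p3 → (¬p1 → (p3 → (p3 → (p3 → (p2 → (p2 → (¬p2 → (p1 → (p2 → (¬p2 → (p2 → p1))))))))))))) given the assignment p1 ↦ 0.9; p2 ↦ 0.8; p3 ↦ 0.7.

1.00

¬p3: Łukasiewicz ¬ gives 1 − 0.7 = 0.3
¬p1: Łukasiewicz ¬ gives 1 − 0.9 = 0.1
¬p2: Łukasiewicz ¬ gives 1 − 0.8 = 0.2
¬p2: Łukasiewicz ¬ gives 1 − 0.8 = 0.2
(p2 → p1): min(1, 1 − 0.8 + 0.9) = 1
(¬p2 → (p2 → p1)): min(1, 1 − 0.2 + 1) = 1
(p2 → (¬p2 → (p2 → p1))): min(1, 1 − 0.8 + 1) = 1
(p1 → (p2 → (¬p2 → (p2 → p1)))): min(1, 1 − 0.9 + 1) = 1
(¬p2 → (p1 → (p2 → (¬p2 → (p2 → p1))))): min(1, 1 − 0.2 + 1) = 1
(p2 → (¬p2 → (p1 → (p2 → (¬p2 → (p2 → p1)))))): min(1, 1 − 0.8 + 1) = 1
(p2 → (p2 → (¬p2 → (p1 → (p2 → (¬p2 → (p2 → p1))))))): min(1, 1 − 0.8 + 1) = 1
(p3 → (p2 → (p2 → (¬p2 → (p1 → (p2 → (¬p2 → (p2 → p1)))))))): min(1, 1 − 0.7 + 1) = 1
(p3 → (p3 → (p2 → (p2 → (¬p2 → (p1 → (p2 → (¬p2 → (p2 → p1))))))))): min(1, 1 − 0.7 + 1) = 1
(p3 → (p3 → (p3 → (p2 → (p2 → (¬p2 → (p1 → (p2 → (¬p2 → (p2 → p1)))))))))): min(1, 1 − 0.7 + 1) = 1
(¬p1 → (p3 → (p3 → (p3 → (p2 → (p2 → (¬p2 → (p1 → (p2 → (¬p2 → (p2 → p1))))))))))): min(1, 1 − 0.1 + 1) = 1
(¬p3 → (¬p1 → (p3 → (p3 → (p3 → (p2 → (p2 → (¬p2 → (p1 → (p2 → (¬p2 → (p2 → p1)))))))))))): min(1, 1 − 0.3 + 1) = 1
(p3 → (¬p3 → (¬p1 → (p3 → (p3 → (p3 → (p2 → (p2 → (¬p2 → (p1 → (p2 → (¬p2 → (p2 → p1))))))))))))): min(1, 1 − 0.7 + 1) = 1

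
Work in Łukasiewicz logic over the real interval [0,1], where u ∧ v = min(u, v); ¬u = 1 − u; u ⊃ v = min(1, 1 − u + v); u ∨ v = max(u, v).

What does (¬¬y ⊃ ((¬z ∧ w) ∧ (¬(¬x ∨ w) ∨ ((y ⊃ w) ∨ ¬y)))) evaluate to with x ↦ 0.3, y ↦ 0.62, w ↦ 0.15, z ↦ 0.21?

0.53

¬y: Łukasiewicz ¬ gives 1 − 0.62 = 0.38
¬¬y: Łukasiewicz ¬ gives 1 − 0.38 = 0.62
¬z: Łukasiewicz ¬ gives 1 − 0.21 = 0.79
(¬z ∧ w) = min(0.79, 0.15) = 0.15
¬x: Łukasiewicz ¬ gives 1 − 0.3 = 0.7
(¬x ∨ w) = max(0.7, 0.15) = 0.7
¬(¬x ∨ w): Łukasiewicz ¬ gives 1 − 0.7 = 0.3
(y ⊃ w): min(1, 1 − 0.62 + 0.15) = 0.53
¬y: Łukasiewicz ¬ gives 1 − 0.62 = 0.38
((y ⊃ w) ∨ ¬y) = max(0.53, 0.38) = 0.53
(¬(¬x ∨ w) ∨ ((y ⊃ w) ∨ ¬y)) = max(0.3, 0.53) = 0.53
((¬z ∧ w) ∧ (¬(¬x ∨ w) ∨ ((y ⊃ w) ∨ ¬y))) = min(0.15, 0.53) = 0.15
(¬¬y ⊃ ((¬z ∧ w) ∧ (¬(¬x ∨ w) ∨ ((y ⊃ w) ∨ ¬y)))): min(1, 1 − 0.62 + 0.15) = 0.53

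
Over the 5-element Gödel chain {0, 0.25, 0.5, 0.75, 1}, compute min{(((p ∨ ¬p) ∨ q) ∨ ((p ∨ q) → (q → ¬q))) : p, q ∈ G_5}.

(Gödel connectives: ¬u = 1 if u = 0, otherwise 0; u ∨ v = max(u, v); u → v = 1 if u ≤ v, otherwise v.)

0.25

The minimum is attained at p = 0.25, q = 0.25:
  ¬p: Gödel ¬ of 0.25 = 0 (operand ≠ 0)
  (p ∨ ¬p) = max(0.25, 0) = 0.25
  ((p ∨ ¬p) ∨ q) = max(0.25, 0.25) = 0.25
  (p ∨ q) = max(0.25, 0.25) = 0.25
  ¬q: Gödel ¬ of 0.25 = 0 (operand ≠ 0)
  (q → ¬q): 0.25 > 0, so result = 0
  ((p ∨ q) → (q → ¬q)): 0.25 > 0, so result = 0
  (((p ∨ ¬p) ∨ q) ∨ ((p ∨ q) → (q → ¬q))) = max(0.25, 0) = 0.25
Checking all 25 assignments confirms none give a value below 0.25.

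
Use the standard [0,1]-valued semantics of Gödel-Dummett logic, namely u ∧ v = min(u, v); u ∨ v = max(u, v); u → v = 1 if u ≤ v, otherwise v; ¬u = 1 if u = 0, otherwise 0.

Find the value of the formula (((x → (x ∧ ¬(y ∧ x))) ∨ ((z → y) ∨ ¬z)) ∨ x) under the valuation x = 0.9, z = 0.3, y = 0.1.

(y ∧ x) = min(0.1, 0.9) = 0.1
¬(y ∧ x): Gödel ¬ of 0.1 = 0 (operand ≠ 0)
(x ∧ ¬(y ∧ x)) = min(0.9, 0) = 0
(x → (x ∧ ¬(y ∧ x))): 0.9 > 0, so result = 0
(z → y): 0.3 > 0.1, so result = 0.1
¬z: Gödel ¬ of 0.3 = 0 (operand ≠ 0)
((z → y) ∨ ¬z) = max(0.1, 0) = 0.1
((x → (x ∧ ¬(y ∧ x))) ∨ ((z → y) ∨ ¬z)) = max(0, 0.1) = 0.1
(((x → (x ∧ ¬(y ∧ x))) ∨ ((z → y) ∨ ¬z)) ∨ x) = max(0.1, 0.9) = 0.9

0.90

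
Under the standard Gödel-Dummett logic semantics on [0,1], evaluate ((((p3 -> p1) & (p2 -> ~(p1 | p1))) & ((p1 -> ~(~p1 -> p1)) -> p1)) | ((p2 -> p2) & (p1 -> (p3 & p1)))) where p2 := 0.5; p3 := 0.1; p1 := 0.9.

0.10

(p3 -> p1): 0.1 ≤ 0.9, so result = 1
(p1 | p1) = max(0.9, 0.9) = 0.9
~(p1 | p1): Gödel ¬ of 0.9 = 0 (operand ≠ 0)
(p2 -> ~(p1 | p1)): 0.5 > 0, so result = 0
((p3 -> p1) & (p2 -> ~(p1 | p1))) = min(1, 0) = 0
~p1: Gödel ¬ of 0.9 = 0 (operand ≠ 0)
(~p1 -> p1): 0 ≤ 0.9, so result = 1
~(~p1 -> p1): Gödel ¬ of 1 = 0 (operand ≠ 0)
(p1 -> ~(~p1 -> p1)): 0.9 > 0, so result = 0
((p1 -> ~(~p1 -> p1)) -> p1): 0 ≤ 0.9, so result = 1
(((p3 -> p1) & (p2 -> ~(p1 | p1))) & ((p1 -> ~(~p1 -> p1)) -> p1)) = min(0, 1) = 0
(p2 -> p2): 0.5 ≤ 0.5, so result = 1
(p3 & p1) = min(0.1, 0.9) = 0.1
(p1 -> (p3 & p1)): 0.9 > 0.1, so result = 0.1
((p2 -> p2) & (p1 -> (p3 & p1))) = min(1, 0.1) = 0.1
((((p3 -> p1) & (p2 -> ~(p1 | p1))) & ((p1 -> ~(~p1 -> p1)) -> p1)) | ((p2 -> p2) & (p1 -> (p3 & p1)))) = max(0, 0.1) = 0.1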